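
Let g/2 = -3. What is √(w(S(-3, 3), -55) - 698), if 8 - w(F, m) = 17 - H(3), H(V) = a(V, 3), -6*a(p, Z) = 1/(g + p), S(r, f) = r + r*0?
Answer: 5*I*√1018/6 ≈ 26.588*I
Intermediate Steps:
g = -6 (g = 2*(-3) = -6)
S(r, f) = r (S(r, f) = r + 0 = r)
a(p, Z) = -1/(6*(-6 + p))
H(V) = -1/(-36 + 6*V)
w(F, m) = -161/18 (w(F, m) = 8 - (17 - (-1)/(-36 + 6*3)) = 8 - (17 - (-1)/(-36 + 18)) = 8 - (17 - (-1)/(-18)) = 8 - (17 - (-1)*(-1)/18) = 8 - (17 - 1*1/18) = 8 - (17 - 1/18) = 8 - 1*305/18 = 8 - 305/18 = -161/18)
√(w(S(-3, 3), -55) - 698) = √(-161/18 - 698) = √(-12725/18) = 5*I*√1018/6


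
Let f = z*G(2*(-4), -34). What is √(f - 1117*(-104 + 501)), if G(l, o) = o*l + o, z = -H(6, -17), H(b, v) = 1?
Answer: I*√443687 ≈ 666.1*I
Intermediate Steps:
z = -1 (z = -1*1 = -1)
G(l, o) = o + l*o (G(l, o) = l*o + o = o + l*o)
f = -238 (f = -(-34)*(1 + 2*(-4)) = -(-34)*(1 - 8) = -(-34)*(-7) = -1*238 = -238)
√(f - 1117*(-104 + 501)) = √(-238 - 1117*(-104 + 501)) = √(-238 - 1117*397) = √(-238 - 443449) = √(-443687) = I*√443687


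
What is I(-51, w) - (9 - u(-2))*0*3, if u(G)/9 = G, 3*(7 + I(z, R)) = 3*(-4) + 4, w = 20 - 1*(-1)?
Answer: -29/3 ≈ -9.6667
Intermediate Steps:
w = 21 (w = 20 + 1 = 21)
I(z, R) = -29/3 (I(z, R) = -7 + (3*(-4) + 4)/3 = -7 + (-12 + 4)/3 = -7 + (⅓)*(-8) = -7 - 8/3 = -29/3)
u(G) = 9*G
I(-51, w) - (9 - u(-2))*0*3 = -29/3 - (9 - 9*(-2))*0*3 = -29/3 - (9 - 1*(-18))*0*3 = -29/3 - (9 + 18)*0*3 = -29/3 - 27*0*3 = -29/3 - 0*3 = -29/3 - 1*0 = -29/3 + 0 = -29/3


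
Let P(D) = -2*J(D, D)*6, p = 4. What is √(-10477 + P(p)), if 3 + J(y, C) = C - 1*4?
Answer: I*√10441 ≈ 102.18*I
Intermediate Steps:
J(y, C) = -7 + C (J(y, C) = -3 + (C - 1*4) = -3 + (C - 4) = -3 + (-4 + C) = -7 + C)
P(D) = 84 - 12*D (P(D) = -2*(-7 + D)*6 = (14 - 2*D)*6 = 84 - 12*D)
√(-10477 + P(p)) = √(-10477 + (84 - 12*4)) = √(-10477 + (84 - 48)) = √(-10477 + 36) = √(-10441) = I*√10441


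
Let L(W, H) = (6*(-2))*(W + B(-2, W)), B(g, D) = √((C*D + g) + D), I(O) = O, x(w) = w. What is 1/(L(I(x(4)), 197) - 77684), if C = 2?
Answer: -19433/1510565596 + 3*√10/1510565596 ≈ -1.2858e-5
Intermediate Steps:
B(g, D) = √(g + 3*D) (B(g, D) = √((2*D + g) + D) = √((g + 2*D) + D) = √(g + 3*D))
L(W, H) = -12*W - 12*√(-2 + 3*W) (L(W, H) = (6*(-2))*(W + √(-2 + 3*W)) = -12*(W + √(-2 + 3*W)) = -12*W - 12*√(-2 + 3*W))
1/(L(I(x(4)), 197) - 77684) = 1/((-12*4 - 12*√(-2 + 3*4)) - 77684) = 1/((-48 - 12*√(-2 + 12)) - 77684) = 1/((-48 - 12*√10) - 77684) = 1/(-77732 - 12*√10)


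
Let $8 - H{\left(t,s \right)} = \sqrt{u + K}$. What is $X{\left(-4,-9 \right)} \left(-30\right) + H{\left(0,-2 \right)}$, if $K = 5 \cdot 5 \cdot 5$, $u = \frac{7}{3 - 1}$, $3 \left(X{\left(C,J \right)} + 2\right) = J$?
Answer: $158 - \frac{\sqrt{514}}{2} \approx 146.66$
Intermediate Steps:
$X{\left(C,J \right)} = -2 + \frac{J}{3}$
$u = \frac{7}{2}$ ($u = \frac{7}{3 - 1} = \frac{7}{2} \approx 3.5$)
$K = 125$ ($K = 25 \cdot 5 = 125$)
$H{\left(t,s \right)} = 8 - \frac{\sqrt{514}}{2}$ ($H{\left(t,s \right)} = 8 - \sqrt{\frac{7}{2} + 125} = 8 - \sqrt{\frac{257}{2}} = 8 - \frac{\sqrt{514}}{2}$)
$X{\left(-4,-9 \right)} \left(-30\right) + H{\left(0,-2 \right)} = \left(-2 + \frac{1}{3} \left(-9\right)\right) \left(-30\right) + \left(8 - \frac{\sqrt{514}}{2}\right) = \left(-2 - 3\right) \left(-30\right) + \left(8 - \frac{\sqrt{514}}{2}\right) = \left(-5\right) \left(-30\right) + \left(8 - \frac{\sqrt{514}}{2}\right) = 150 + \left(8 - \frac{\sqrt{514}}{2}\right) = 158 - \frac{\sqrt{514}}{2}$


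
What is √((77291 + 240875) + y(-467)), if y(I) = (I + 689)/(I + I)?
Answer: √69388452937/467 ≈ 564.06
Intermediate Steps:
y(I) = (689 + I)/(2*I) (y(I) = (689 + I)/((2*I)) = (689 + I)*(1/(2*I)) = (689 + I)/(2*I))
√((77291 + 240875) + y(-467)) = √((77291 + 240875) + (½)*(689 - 467)/(-467)) = √(318166 + (½)*(-1/467)*222) = √(318166 - 111/467) = √(148583411/467) = √69388452937/467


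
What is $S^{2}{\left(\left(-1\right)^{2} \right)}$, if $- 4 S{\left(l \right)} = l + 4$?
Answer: $\frac{25}{16} \approx 1.5625$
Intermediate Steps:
$S{\left(l \right)} = -1 - \frac{l}{4}$ ($S{\left(l \right)} = - \frac{l + 4}{4} = - \frac{4 + l}{4} = -1 - \frac{l}{4}$)
$S^{2}{\left(\left(-1\right)^{2} \right)} = \left(-1 - \frac{\left(-1\right)^{2}}{4}\right)^{2} = \left(-1 - \frac{1}{4}\right)^{2} = \left(- \frac{5}{4}\right)^{2} = \frac{25}{16}$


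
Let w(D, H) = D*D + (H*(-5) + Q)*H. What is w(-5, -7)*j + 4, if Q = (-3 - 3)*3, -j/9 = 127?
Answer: 107446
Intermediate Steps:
j = -1143 (j = -9*127 = -1143)
Q = -18 (Q = -6*3 = -18)
w(D, H) = D**2 + H*(-18 - 5*H) (w(D, H) = D*D + (H*(-5) - 18)*H = D**2 + (-5*H - 18)*H = D**2 + (-18 - 5*H)*H = D**2 + H*(-18 - 5*H))
w(-5, -7)*j + 4 = ((-5)**2 - 18*(-7) - 5*(-7)**2)*(-1143) + 4 = (25 + 126 - 5*49)*(-1143) + 4 = (25 + 126 - 245)*(-1143) + 4 = -94*(-1143) + 4 = 107442 + 4 = 107446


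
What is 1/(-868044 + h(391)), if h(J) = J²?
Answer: -1/715163 ≈ -1.3983e-6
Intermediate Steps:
1/(-868044 + h(391)) = 1/(-868044 + 391²) = 1/(-868044 + 152881) = 1/(-715163) = -1/715163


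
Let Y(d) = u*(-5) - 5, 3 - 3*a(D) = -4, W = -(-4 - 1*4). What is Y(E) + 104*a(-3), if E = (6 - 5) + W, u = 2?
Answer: 683/3 ≈ 227.67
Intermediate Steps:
W = 8 (W = -(-4 - 4) = -1*(-8) = 8)
a(D) = 7/3 (a(D) = 1 - ⅓*(-4) = 1 + 4/3 = 7/3)
E = 9 (E = (6 - 5) + 8 = 1 + 8 = 9)
Y(d) = -15 (Y(d) = 2*(-5) - 5 = -10 - 5 = -15)
Y(E) + 104*a(-3) = -15 + 104*(7/3) = -15 + 728/3 = 683/3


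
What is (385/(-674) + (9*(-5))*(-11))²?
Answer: 111052230025/454276 ≈ 2.4446e+5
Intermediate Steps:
(385/(-674) + (9*(-5))*(-11))² = (385*(-1/674) - 45*(-11))² = (-385/674 + 495)² = (333245/674)² = 111052230025/454276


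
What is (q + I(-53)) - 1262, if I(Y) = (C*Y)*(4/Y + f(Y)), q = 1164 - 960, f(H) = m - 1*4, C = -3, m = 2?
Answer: -1388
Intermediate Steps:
f(H) = -2 (f(H) = 2 - 1*4 = 2 - 4 = -2)
q = 204
I(Y) = -3*Y*(-2 + 4/Y) (I(Y) = (-3*Y)*(4/Y - 2) = (-3*Y)*(-2 + 4/Y) = -3*Y*(-2 + 4/Y))
(q + I(-53)) - 1262 = (204 + (-12 + 6*(-53))) - 1262 = (204 + (-12 - 318)) - 1262 = (204 - 330) - 1262 = -126 - 1262 = -1388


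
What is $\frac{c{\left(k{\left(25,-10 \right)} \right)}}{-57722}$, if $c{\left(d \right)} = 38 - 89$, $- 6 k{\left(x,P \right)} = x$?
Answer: $\frac{51}{57722} \approx 0.00088355$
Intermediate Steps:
$k{\left(x,P \right)} = - \frac{x}{6}$
$c{\left(d \right)} = -51$ ($c{\left(d \right)} = 38 - 89 = -51$)
$\frac{c{\left(k{\left(25,-10 \right)} \right)}}{-57722} = - \frac{51}{-57722} = \left(-51\right) \left(- \frac{1}{57722}\right) = \frac{51}{57722}$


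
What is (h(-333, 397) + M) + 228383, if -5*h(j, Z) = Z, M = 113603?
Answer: 1709533/5 ≈ 3.4191e+5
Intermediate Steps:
h(j, Z) = -Z/5
(h(-333, 397) + M) + 228383 = (-⅕*397 + 113603) + 228383 = (-397/5 + 113603) + 228383 = 567618/5 + 228383 = 1709533/5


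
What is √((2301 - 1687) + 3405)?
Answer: √4019 ≈ 63.396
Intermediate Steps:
√((2301 - 1687) + 3405) = √(614 + 3405) = √4019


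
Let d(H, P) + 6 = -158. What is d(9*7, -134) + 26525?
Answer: 26361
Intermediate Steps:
d(H, P) = -164 (d(H, P) = -6 - 158 = -164)
d(9*7, -134) + 26525 = -164 + 26525 = 26361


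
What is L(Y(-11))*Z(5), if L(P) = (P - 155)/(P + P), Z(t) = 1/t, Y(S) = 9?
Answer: -73/45 ≈ -1.6222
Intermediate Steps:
L(P) = (-155 + P)/(2*P) (L(P) = (-155 + P)/((2*P)) = (-155 + P)*(1/(2*P)) = (-155 + P)/(2*P))
L(Y(-11))*Z(5) = ((1/2)*(-155 + 9)/9)/5 = ((1/2)*(1/9)*(-146))*(1/5) = -73/9*1/5 = -73/45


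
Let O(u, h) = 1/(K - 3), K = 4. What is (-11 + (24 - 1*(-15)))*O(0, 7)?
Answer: 28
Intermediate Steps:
O(u, h) = 1 (O(u, h) = 1/(4 - 3) = 1/1 = 1)
(-11 + (24 - 1*(-15)))*O(0, 7) = (-11 + (24 - 1*(-15)))*1 = (-11 + (24 + 15))*1 = (-11 + 39)*1 = 28*1 = 28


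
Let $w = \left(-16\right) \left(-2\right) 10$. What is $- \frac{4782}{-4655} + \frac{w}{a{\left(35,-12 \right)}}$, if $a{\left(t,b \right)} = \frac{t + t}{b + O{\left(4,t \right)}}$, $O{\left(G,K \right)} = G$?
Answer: $- \frac{165458}{4655} \approx -35.544$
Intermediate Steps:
$w = 320$ ($w = 32 \cdot 10 = 320$)
$a{\left(t,b \right)} = \frac{2 t}{4 + b}$ ($a{\left(t,b \right)} = \frac{t + t}{b + 4} = \frac{2 t}{4 + b}$)
$- \frac{4782}{-4655} + \frac{w}{a{\left(35,-12 \right)}} = - \frac{4782}{-4655} + \frac{320}{2 \cdot 35 \frac{1}{4 - 12}} = \left(-4782\right) \left(- \frac{1}{4655}\right) + \frac{320}{2 \cdot 35 \frac{1}{-8}} = \frac{4782}{4655} + \frac{320}{2 \cdot 35 \left(- \frac{1}{8}\right)} = \frac{4782}{4655} + \frac{320}{- \frac{35}{4}} = \frac{4782}{4655} + 320 \left(- \frac{4}{35}\right) = \frac{4782}{4655} - \frac{256}{7} = - \frac{165458}{4655}$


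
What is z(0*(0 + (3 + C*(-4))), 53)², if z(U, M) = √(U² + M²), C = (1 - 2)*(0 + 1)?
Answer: 2809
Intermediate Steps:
C = -1 (C = -1*1 = -1)
z(U, M) = √(M² + U²)
z(0*(0 + (3 + C*(-4))), 53)² = (√(53² + (0*(0 + (3 - 1*(-4))))²))² = (√(2809 + (0*(0 + (3 + 4)))²))² = (√(2809 + (0*(0 + 7))²))² = (√(2809 + (0*7)²))² = (√(2809 + 0²))² = (√(2809 + 0))² = (√2809)² = 53² = 2809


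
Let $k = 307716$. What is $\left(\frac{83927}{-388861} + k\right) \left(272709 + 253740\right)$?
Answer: $\frac{4697903338989}{29} \approx 1.62 \cdot 10^{11}$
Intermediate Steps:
$\left(\frac{83927}{-388861} + k\right) \left(272709 + 253740\right) = \left(\frac{83927}{-388861} + 307716\right) \left(272709 + 253740\right) = \left(83927 \left(- \frac{1}{388861}\right) + 307716\right) 526449 = \left(- \frac{3649}{16907} + 307716\right) 526449 = \frac{5202550763}{16907} \cdot 526449 = \frac{4697903338989}{29}$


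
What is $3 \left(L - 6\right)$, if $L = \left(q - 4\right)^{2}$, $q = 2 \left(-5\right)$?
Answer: $570$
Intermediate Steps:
$q = -10$
$L = 196$ ($L = \left(-10 - 4\right)^{2} = \left(-14\right)^{2} = 196$)
$3 \left(L - 6\right) = 3 \left(196 - 6\right) = 3 \cdot 190 = 570$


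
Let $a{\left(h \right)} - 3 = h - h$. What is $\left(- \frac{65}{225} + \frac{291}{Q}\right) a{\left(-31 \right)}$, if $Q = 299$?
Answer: $\frac{9208}{4485} \approx 2.0531$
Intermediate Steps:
$a{\left(h \right)} = 3$ ($a{\left(h \right)} = 3 + \left(h - h\right) = 3 + 0 = 3$)
$\left(- \frac{65}{225} + \frac{291}{Q}\right) a{\left(-31 \right)} = \left(- \frac{65}{225} + \frac{291}{299}\right) 3 = \left(\left(-65\right) \frac{1}{225} + 291 \cdot \frac{1}{299}\right) 3 = \left(- \frac{13}{45} + \frac{291}{299}\right) 3 = \frac{9208}{13455} \cdot 3 = \frac{9208}{4485}$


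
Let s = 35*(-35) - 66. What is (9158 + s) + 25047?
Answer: 32914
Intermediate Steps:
s = -1291 (s = -1225 - 66 = -1291)
(9158 + s) + 25047 = (9158 - 1291) + 25047 = 7867 + 25047 = 32914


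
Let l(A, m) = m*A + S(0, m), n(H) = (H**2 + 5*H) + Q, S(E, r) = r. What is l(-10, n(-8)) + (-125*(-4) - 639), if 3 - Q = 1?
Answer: -373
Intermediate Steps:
Q = 2 (Q = 3 - 1*1 = 3 - 1 = 2)
n(H) = 2 + H**2 + 5*H (n(H) = (H**2 + 5*H) + 2 = 2 + H**2 + 5*H)
l(A, m) = m + A*m (l(A, m) = m*A + m = A*m + m = m + A*m)
l(-10, n(-8)) + (-125*(-4) - 639) = (2 + (-8)**2 + 5*(-8))*(1 - 10) + (-125*(-4) - 639) = (2 + 64 - 40)*(-9) + (500 - 639) = 26*(-9) - 139 = -234 - 139 = -373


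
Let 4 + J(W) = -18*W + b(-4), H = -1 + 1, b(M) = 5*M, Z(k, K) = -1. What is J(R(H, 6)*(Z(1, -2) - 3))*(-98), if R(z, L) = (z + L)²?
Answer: -251664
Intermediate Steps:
H = 0
R(z, L) = (L + z)²
J(W) = -24 - 18*W (J(W) = -4 + (-18*W + 5*(-4)) = -4 + (-18*W - 20) = -4 + (-20 - 18*W) = -24 - 18*W)
J(R(H, 6)*(Z(1, -2) - 3))*(-98) = (-24 - 18*(6 + 0)²*(-1 - 3))*(-98) = (-24 - 18*6²*(-4))*(-98) = (-24 - 648*(-4))*(-98) = (-24 - 18*(-144))*(-98) = (-24 + 2592)*(-98) = 2568*(-98) = -251664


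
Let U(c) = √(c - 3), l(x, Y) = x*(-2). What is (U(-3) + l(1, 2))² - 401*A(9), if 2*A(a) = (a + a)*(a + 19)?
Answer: -101052 + (2 - I*√6)² ≈ -1.0105e+5 - 9.798*I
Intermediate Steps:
l(x, Y) = -2*x
A(a) = a*(19 + a) (A(a) = ((a + a)*(a + 19))/2 = ((2*a)*(19 + a))/2 = (2*a*(19 + a))/2 = a*(19 + a))
U(c) = √(-3 + c)
(U(-3) + l(1, 2))² - 401*A(9) = (√(-3 - 3) - 2*1)² - 3609*(19 + 9) = (√(-6) - 2)² - 3609*28 = (I*√6 - 2)² - 401*252 = (-2 + I*√6)² - 101052 = -101052 + (-2 + I*√6)²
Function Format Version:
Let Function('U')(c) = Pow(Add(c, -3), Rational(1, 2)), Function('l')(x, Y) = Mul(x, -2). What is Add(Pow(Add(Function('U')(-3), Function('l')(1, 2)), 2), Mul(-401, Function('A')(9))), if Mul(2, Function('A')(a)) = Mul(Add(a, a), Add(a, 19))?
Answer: Add(-101052, Pow(Add(2, Mul(-1, I, Pow(6, Rational(1, 2)))), 2)) ≈ Add(-1.0105e+5, Mul(-9.7980, I))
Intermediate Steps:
Function('l')(x, Y) = Mul(-2, x)
Function('A')(a) = Mul(a, Add(19, a)) (Function('A')(a) = Mul(Rational(1, 2), Mul(Add(a, a), Add(a, 19))) = Mul(Rational(1, 2), Mul(Mul(2, a), Add(19, a))) = Mul(Rational(1, 2), Mul(2, a, Add(19, a))) = Mul(a, Add(19, a)))
Function('U')(c) = Pow(Add(-3, c), Rational(1, 2))
Add(Pow(Add(Function('U')(-3), Function('l')(1, 2)), 2), Mul(-401, Function('A')(9))) = Add(Pow(Add(Pow(Add(-3, -3), Rational(1, 2)), Mul(-2, 1)), 2), Mul(-401, Mul(9, Add(19, 9)))) = Add(Pow(Add(Pow(-6, Rational(1, 2)), -2), 2), Mul(-401, Mul(9, 28))) = Add(Pow(Add(Mul(I, Pow(6, Rational(1, 2))), -2), 2), Mul(-401, 252)) = Add(Pow(Add(-2, Mul(I, Pow(6, Rational(1, 2)))), 2), -101052) = Add(-101052, Pow(Add(-2, Mul(I, Pow(6, Rational(1, 2)))), 2))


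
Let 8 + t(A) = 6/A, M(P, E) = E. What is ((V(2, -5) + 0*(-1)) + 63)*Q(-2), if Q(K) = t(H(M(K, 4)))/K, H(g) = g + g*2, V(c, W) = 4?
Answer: 1005/4 ≈ 251.25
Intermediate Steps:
H(g) = 3*g (H(g) = g + 2*g = 3*g)
t(A) = -8 + 6/A
Q(K) = -15/(2*K) (Q(K) = (-8 + 6/((3*4)))/K = (-8 + 6/12)/K = (-8 + 6*(1/12))/K = (-8 + ½)/K = -15/(2*K))
((V(2, -5) + 0*(-1)) + 63)*Q(-2) = ((4 + 0*(-1)) + 63)*(-15/2/(-2)) = ((4 + 0) + 63)*(-15/2*(-½)) = (4 + 63)*(15/4) = 67*(15/4) = 1005/4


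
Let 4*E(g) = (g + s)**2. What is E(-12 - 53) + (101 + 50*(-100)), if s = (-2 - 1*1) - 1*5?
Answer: -14267/4 ≈ -3566.8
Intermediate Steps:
s = -8 (s = (-2 - 1) - 5 = -3 - 5 = -8)
E(g) = (-8 + g)**2/4 (E(g) = (g - 8)**2/4 = (-8 + g)**2/4)
E(-12 - 53) + (101 + 50*(-100)) = (-8 + (-12 - 53))**2/4 + (101 + 50*(-100)) = (-8 - 65)**2/4 + (101 - 5000) = (1/4)*(-73)**2 - 4899 = (1/4)*5329 - 4899 = 5329/4 - 4899 = -14267/4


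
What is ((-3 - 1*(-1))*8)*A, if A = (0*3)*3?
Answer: 0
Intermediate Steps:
A = 0 (A = 0*3 = 0)
((-3 - 1*(-1))*8)*A = ((-3 - 1*(-1))*8)*0 = ((-3 + 1)*8)*0 = -2*8*0 = -16*0 = 0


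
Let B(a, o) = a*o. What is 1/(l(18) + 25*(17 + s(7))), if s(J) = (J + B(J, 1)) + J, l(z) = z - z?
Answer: 1/950 ≈ 0.0010526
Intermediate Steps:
l(z) = 0
s(J) = 3*J (s(J) = (J + J*1) + J = (J + J) + J = 2*J + J = 3*J)
1/(l(18) + 25*(17 + s(7))) = 1/(0 + 25*(17 + 3*7)) = 1/(0 + 25*(17 + 21)) = 1/(0 + 25*38) = 1/(0 + 950) = 1/950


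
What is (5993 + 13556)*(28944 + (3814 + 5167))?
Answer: 741395825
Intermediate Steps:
(5993 + 13556)*(28944 + (3814 + 5167)) = 19549*(28944 + 8981) = 19549*37925 = 741395825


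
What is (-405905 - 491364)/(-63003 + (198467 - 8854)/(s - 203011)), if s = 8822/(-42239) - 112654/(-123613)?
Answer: 951083189415004934233/66782628733286863262 ≈ 14.241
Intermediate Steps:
s = 3667878420/5221289507 (s = 8822*(-1/42239) - 112654*(-1/123613) = -8822/42239 + 112654/123613 = 3667878420/5221289507 ≈ 0.70249)
(-405905 - 491364)/(-63003 + (198467 - 8854)/(s - 203011)) = (-405905 - 491364)/(-63003 + (198467 - 8854)/(3667878420/5221289507 - 203011)) = -897269/(-63003 + 189613/(-1059975536227157/5221289507)) = -897269/(-63003 + 189613*(-5221289507/1059975536227157)) = -897269/(-63003 - 990024367290791/1059975536227157) = -897269/(-66782628733286863262/1059975536227157) = -897269*(-1059975536227157/66782628733286863262) = 951083189415004934233/66782628733286863262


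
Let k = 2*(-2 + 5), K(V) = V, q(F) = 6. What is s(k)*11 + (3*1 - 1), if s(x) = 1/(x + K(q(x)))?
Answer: 35/12 ≈ 2.9167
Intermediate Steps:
k = 6 (k = 2*3 = 6)
s(x) = 1/(6 + x) (s(x) = 1/(x + 6) = 1/(6 + x))
s(k)*11 + (3*1 - 1) = 11/(6 + 6) + (3*1 - 1) = 11/12 + (3 - 1) = (1/12)*11 + 2 = 11/12 + 2 = 35/12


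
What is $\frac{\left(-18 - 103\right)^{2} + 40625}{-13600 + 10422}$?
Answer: $- \frac{27633}{1589} \approx -17.39$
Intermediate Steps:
$\frac{\left(-18 - 103\right)^{2} + 40625}{-13600 + 10422} = \frac{\left(-121\right)^{2} + 40625}{-3178} = \left(14641 + 40625\right) \left(- \frac{1}{3178}\right) = 55266 \left(- \frac{1}{3178}\right) = - \frac{27633}{1589}$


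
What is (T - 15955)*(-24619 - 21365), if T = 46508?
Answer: -1404949152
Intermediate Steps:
(T - 15955)*(-24619 - 21365) = (46508 - 15955)*(-24619 - 21365) = 30553*(-45984) = -1404949152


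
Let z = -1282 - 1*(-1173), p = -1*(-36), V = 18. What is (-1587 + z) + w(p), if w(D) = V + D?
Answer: -1642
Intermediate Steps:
p = 36
z = -109 (z = -1282 + 1173 = -109)
w(D) = 18 + D
(-1587 + z) + w(p) = (-1587 - 109) + (18 + 36) = -1696 + 54 = -1642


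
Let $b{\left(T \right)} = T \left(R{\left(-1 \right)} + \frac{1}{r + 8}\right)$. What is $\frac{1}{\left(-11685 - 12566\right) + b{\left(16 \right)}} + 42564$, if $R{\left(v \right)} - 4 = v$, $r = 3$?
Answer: $\frac{11331260377}{266217} \approx 42564.0$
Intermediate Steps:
$R{\left(v \right)} = 4 + v$
$b{\left(T \right)} = \frac{34 T}{11}$ ($b{\left(T \right)} = T \left(\left(4 - 1\right) + \frac{1}{3 + 8}\right) = T \left(3 + \frac{1}{11}\right) = T \frac{34}{11} = \frac{34 T}{11}$)
$\frac{1}{\left(-11685 - 12566\right) + b{\left(16 \right)}} + 42564 = \frac{1}{\left(-11685 - 12566\right) + \frac{34}{11} \cdot 16} + 42564 = \frac{1}{\left(-11685 - 12566\right) + \frac{544}{11}} + 42564 = \frac{1}{-24251 + \frac{544}{11}} + 42564 = \frac{1}{- \frac{266217}{11}} + 42564 = - \frac{11}{266217} + 42564 = \frac{11331260377}{266217}$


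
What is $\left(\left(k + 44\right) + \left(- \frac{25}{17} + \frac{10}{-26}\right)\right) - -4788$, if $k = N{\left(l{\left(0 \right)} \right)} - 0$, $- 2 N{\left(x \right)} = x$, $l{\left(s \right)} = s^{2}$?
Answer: $\frac{1067462}{221} \approx 4830.1$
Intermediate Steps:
$N{\left(x \right)} = - \frac{x}{2}$
$k = 0$ ($k = - \frac{0^{2}}{2} - 0 = \left(- \frac{1}{2}\right) 0 + 0 = 0 + 0 = 0$)
$\left(\left(k + 44\right) + \left(- \frac{25}{17} + \frac{10}{-26}\right)\right) - -4788 = \left(\left(0 + 44\right) + \left(- \frac{25}{17} + \frac{10}{-26}\right)\right) - -4788 = \left(44 + \left(\left(-25\right) \frac{1}{17} + 10 \left(- \frac{1}{26}\right)\right)\right) + 4788 = \left(44 - \frac{410}{221}\right) + 4788 = \frac{9314}{221} + 4788 = \frac{1067462}{221}$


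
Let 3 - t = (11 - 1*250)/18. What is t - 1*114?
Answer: -1759/18 ≈ -97.722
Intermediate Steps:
t = 293/18 (t = 3 - (11 - 1*250)/18 = 3 - (11 - 250)/18 = 3 - (-239)/18 = 3 - 1*(-239/18) = 3 + 239/18 = 293/18 ≈ 16.278)
t - 1*114 = 293/18 - 1*114 = 293/18 - 114 = -1759/18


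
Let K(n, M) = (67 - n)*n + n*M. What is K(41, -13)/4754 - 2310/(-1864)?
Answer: 2993813/2215364 ≈ 1.3514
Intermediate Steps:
K(n, M) = M*n + n*(67 - n) (K(n, M) = n*(67 - n) + M*n = M*n + n*(67 - n))
K(41, -13)/4754 - 2310/(-1864) = (41*(67 - 13 - 1*41))/4754 - 2310/(-1864) = (41*(67 - 13 - 41))*(1/4754) - 2310*(-1/1864) = (41*13)*(1/4754) + 1155/932 = 533*(1/4754) + 1155/932 = 533/4754 + 1155/932 = 2993813/2215364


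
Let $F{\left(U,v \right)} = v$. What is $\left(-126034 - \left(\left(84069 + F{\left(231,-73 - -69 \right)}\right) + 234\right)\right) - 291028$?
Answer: $-501361$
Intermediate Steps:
$\left(-126034 - \left(\left(84069 + F{\left(231,-73 - -69 \right)}\right) + 234\right)\right) - 291028 = \left(-126034 - \left(\left(84069 - 4\right) + 234\right)\right) - 291028 = \left(-126034 - \left(84065 + 234\right)\right) - 291028 = \left(-126034 - 84299\right) - 291028 = -210333 - 291028 = -501361$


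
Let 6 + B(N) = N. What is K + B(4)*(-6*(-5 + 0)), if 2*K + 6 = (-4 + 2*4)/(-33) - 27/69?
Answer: -96023/1518 ≈ -63.256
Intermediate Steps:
B(N) = -6 + N
K = -4943/1518 (K = -3 + ((-4 + 2*4)/(-33) - 27/69)/2 = -3 + ((-4 + 8)*(-1/33) - 27*1/69)/2 = -3 + (4*(-1/33) - 9/23)/2 = -3 + (-4/33 - 9/23)/2 = -3 + (½)*(-389/759) = -3 - 389/1518 = -4943/1518 ≈ -3.2563)
K + B(4)*(-6*(-5 + 0)) = -4943/1518 + (-6 + 4)*(-6*(-5 + 0)) = -4943/1518 - (-12)*(-5) = -4943/1518 - 2*30 = -4943/1518 - 60 = -96023/1518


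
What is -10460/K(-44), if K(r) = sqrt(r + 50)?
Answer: -5230*sqrt(6)/3 ≈ -4270.3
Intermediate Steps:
K(r) = sqrt(50 + r)
-10460/K(-44) = -10460/sqrt(50 - 44) = -10460*sqrt(6)/6 = -5230*sqrt(6)/3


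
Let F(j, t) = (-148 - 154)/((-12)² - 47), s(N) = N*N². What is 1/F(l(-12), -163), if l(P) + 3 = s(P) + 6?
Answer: -97/302 ≈ -0.32119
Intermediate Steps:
s(N) = N³
l(P) = 3 + P³ (l(P) = -3 + (P³ + 6) = -3 + (6 + P³) = 3 + P³)
F(j, t) = -302/97 (F(j, t) = -302/(144 - 47) = -302/97)
1/F(l(-12), -163) = 1/(-302/97) = -97/302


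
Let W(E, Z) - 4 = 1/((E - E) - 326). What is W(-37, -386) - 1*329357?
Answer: -107369079/326 ≈ -3.2935e+5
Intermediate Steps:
W(E, Z) = 1303/326 (W(E, Z) = 4 + 1/((E - E) - 326) = 4 + 1/(0 - 326) = 4 + 1/(-326) = 4 - 1/326 = 1303/326)
W(-37, -386) - 1*329357 = 1303/326 - 1*329357 = 1303/326 - 329357 = -107369079/326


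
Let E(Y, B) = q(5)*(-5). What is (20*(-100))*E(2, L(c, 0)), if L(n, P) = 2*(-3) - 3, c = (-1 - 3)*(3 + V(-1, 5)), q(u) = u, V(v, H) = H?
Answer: 50000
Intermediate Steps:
c = -32 (c = (-1 - 3)*(3 + 5) = -4*8 = -32)
L(n, P) = -9 (L(n, P) = -6 - 3 = -9)
E(Y, B) = -25 (E(Y, B) = 5*(-5) = -25)
(20*(-100))*E(2, L(c, 0)) = (20*(-100))*(-25) = -2000*(-25) = 50000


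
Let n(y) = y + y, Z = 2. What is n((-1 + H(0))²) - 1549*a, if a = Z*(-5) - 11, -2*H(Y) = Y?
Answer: 32531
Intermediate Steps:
H(Y) = -Y/2
n(y) = 2*y
a = -21 (a = 2*(-5) - 11 = -10 - 11 = -21)
n((-1 + H(0))²) - 1549*a = 2*(-1 - ½*0)² - 1549*(-21) = 2*(-1 + 0)² + 32529 = 2*(-1)² + 32529 = 2*1 + 32529 = 2 + 32529 = 32531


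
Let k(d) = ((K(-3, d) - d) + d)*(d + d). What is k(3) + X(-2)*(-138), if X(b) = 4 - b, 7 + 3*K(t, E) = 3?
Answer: -836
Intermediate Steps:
K(t, E) = -4/3 (K(t, E) = -7/3 + (⅓)*3 = -7/3 + 1 = -4/3)
k(d) = -8*d/3 (k(d) = ((-4/3 - d) + d)*(d + d) = -8*d/3)
k(3) + X(-2)*(-138) = -8/3*3 + (4 - 1*(-2))*(-138) = -8 + (4 + 2)*(-138) = -8 + 6*(-138) = -8 - 828 = -836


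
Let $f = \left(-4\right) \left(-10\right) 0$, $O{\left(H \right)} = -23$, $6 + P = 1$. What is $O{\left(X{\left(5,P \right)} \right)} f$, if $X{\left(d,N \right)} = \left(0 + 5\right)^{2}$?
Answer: $0$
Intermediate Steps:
$P = -5$ ($P = -6 + 1 = -5$)
$X{\left(d,N \right)} = 25$ ($X{\left(d,N \right)} = 5^{2} = 25$)
$f = 0$ ($f = 40 \cdot 0 = 0$)
$O{\left(X{\left(5,P \right)} \right)} f = \left(-23\right) 0 = 0$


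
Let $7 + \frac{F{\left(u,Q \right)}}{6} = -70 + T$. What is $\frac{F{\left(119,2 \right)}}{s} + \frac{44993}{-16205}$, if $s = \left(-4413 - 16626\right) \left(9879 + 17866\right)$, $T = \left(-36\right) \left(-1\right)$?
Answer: $- \frac{1750908493279}{630619795085} \approx -2.7765$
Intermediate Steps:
$T = 36$
$s = -583727055$ ($s = \left(-21039\right) 27745 = -583727055$)
$F{\left(u,Q \right)} = -246$ ($F{\left(u,Q \right)} = -42 + 6 \left(-70 + 36\right) = -42 + 6 \left(-34\right) = -42 - 204 = -246$)
$\frac{F{\left(119,2 \right)}}{s} + \frac{44993}{-16205} = - \frac{246}{-583727055} + \frac{44993}{-16205} = \left(-246\right) \left(- \frac{1}{583727055}\right) + 44993 \left(- \frac{1}{16205}\right) = \frac{82}{194575685} - \frac{44993}{16205} = - \frac{1750908493279}{630619795085}$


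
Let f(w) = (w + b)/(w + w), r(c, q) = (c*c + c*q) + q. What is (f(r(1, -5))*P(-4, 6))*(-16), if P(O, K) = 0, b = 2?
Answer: 0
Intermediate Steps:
r(c, q) = q + c² + c*q (r(c, q) = (c² + c*q) + q = q + c² + c*q)
f(w) = (2 + w)/(2*w) (f(w) = (w + 2)/(w + w) = (2 + w)/((2*w)) = (2 + w)*(1/(2*w)) = (2 + w)/(2*w))
(f(r(1, -5))*P(-4, 6))*(-16) = (((2 + (-5 + 1² + 1*(-5)))/(2*(-5 + 1² + 1*(-5))))*0)*(-16) = (((2 + (-5 + 1 - 5))/(2*(-5 + 1 - 5)))*0)*(-16) = (((½)*(2 - 9)/(-9))*0)*(-16) = (((½)*(-⅑)*(-7))*0)*(-16) = ((7/18)*0)*(-16) = 0*(-16) = 0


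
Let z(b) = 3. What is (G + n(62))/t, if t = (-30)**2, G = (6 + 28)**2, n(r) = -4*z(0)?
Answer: 286/225 ≈ 1.2711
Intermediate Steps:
n(r) = -12 (n(r) = -4*3 = -12)
G = 1156 (G = 34**2 = 1156)
t = 900
(G + n(62))/t = (1156 - 12)/900 = 1144*(1/900) = 286/225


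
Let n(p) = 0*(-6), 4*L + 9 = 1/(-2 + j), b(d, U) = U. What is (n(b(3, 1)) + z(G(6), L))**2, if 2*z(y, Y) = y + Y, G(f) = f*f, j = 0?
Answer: 72361/256 ≈ 282.66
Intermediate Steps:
L = -19/8 (L = -9/4 + 1/(4*(-2 + 0)) = -9/4 + (1/4)/(-2) = -9/4 + (1/4)*(-1/2) = -9/4 - 1/8 = -19/8 ≈ -2.3750)
G(f) = f**2
n(p) = 0
z(y, Y) = Y/2 + y/2 (z(y, Y) = (y + Y)/2 = (Y + y)/2 = Y/2 + y/2)
(n(b(3, 1)) + z(G(6), L))**2 = (0 + ((1/2)*(-19/8) + (1/2)*6**2))**2 = (0 + (-19/16 + (1/2)*36))**2 = (0 + (-19/16 + 18))**2 = (0 + 269/16)**2 = (269/16)**2 = 72361/256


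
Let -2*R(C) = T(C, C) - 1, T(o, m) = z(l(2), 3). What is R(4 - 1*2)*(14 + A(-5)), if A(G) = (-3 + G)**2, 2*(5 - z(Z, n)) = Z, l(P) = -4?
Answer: -234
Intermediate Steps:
z(Z, n) = 5 - Z/2
T(o, m) = 7 (T(o, m) = 5 - 1/2*(-4) = 5 + 2 = 7)
R(C) = -3 (R(C) = -(7 - 1)/2 = -1/2*6 = -3)
R(4 - 1*2)*(14 + A(-5)) = -3*(14 + (-3 - 5)**2) = -3*(14 + (-8)**2) = -3*(14 + 64) = -3*78 = -234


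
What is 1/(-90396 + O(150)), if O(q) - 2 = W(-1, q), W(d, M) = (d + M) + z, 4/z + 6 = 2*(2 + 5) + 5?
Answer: -13/1173181 ≈ -1.1081e-5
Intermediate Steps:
z = 4/13 (z = 4/(-6 + (2*(2 + 5) + 5)) = 4/(-6 + (2*7 + 5)) = 4/(-6 + (14 + 5)) = 4/(-6 + 19) = 4/13 ≈ 0.30769)
W(d, M) = 4/13 + M + d (W(d, M) = (d + M) + 4/13 = (M + d) + 4/13 = 4/13 + M + d)
O(q) = 17/13 + q (O(q) = 2 + (4/13 + q - 1) = 2 + (-9/13 + q) = 17/13 + q)
1/(-90396 + O(150)) = 1/(-90396 + (17/13 + 150)) = 1/(-90396 + 1967/13) = 1/(-1173181/13) = -13/1173181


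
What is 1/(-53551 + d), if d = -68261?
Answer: -1/121812 ≈ -8.2094e-6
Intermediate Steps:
1/(-53551 + d) = 1/(-53551 - 68261) = 1/(-121812) = -1/121812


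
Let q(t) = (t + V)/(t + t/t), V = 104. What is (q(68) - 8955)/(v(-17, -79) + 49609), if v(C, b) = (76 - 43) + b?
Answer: -617723/3419847 ≈ -0.18063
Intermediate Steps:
v(C, b) = 33 + b
q(t) = (104 + t)/(1 + t) (q(t) = (t + 104)/(t + t/t) = (104 + t)/(t + 1) = (104 + t)/(1 + t))
(q(68) - 8955)/(v(-17, -79) + 49609) = ((104 + 68)/(1 + 68) - 8955)/((33 - 79) + 49609) = (172/69 - 8955)/(-46 + 49609) = ((1/69)*172 - 8955)/49563 = (172/69 - 8955)*(1/49563) = -617723/69*1/49563 = -617723/3419847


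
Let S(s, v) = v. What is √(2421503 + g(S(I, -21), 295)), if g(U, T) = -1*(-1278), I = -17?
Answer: √2422781 ≈ 1556.5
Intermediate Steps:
g(U, T) = 1278
√(2421503 + g(S(I, -21), 295)) = √(2421503 + 1278) = √2422781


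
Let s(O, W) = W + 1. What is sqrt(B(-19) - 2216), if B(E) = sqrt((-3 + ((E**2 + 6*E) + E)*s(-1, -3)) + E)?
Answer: sqrt(-2216 + I*sqrt(478)) ≈ 0.2322 + 47.075*I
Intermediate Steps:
s(O, W) = 1 + W
B(E) = sqrt(-3 - 13*E - 2*E**2) (B(E) = sqrt((-3 + ((E**2 + 6*E) + E)*(1 - 3)) + E) = sqrt((-3 + (E**2 + 7*E)*(-2)) + E) = sqrt((-3 + (-14*E - 2*E**2)) + E) = sqrt((-3 - 14*E - 2*E**2) + E) = sqrt(-3 - 13*E - 2*E**2))
sqrt(B(-19) - 2216) = sqrt(sqrt(-3 - 13*(-19) - 2*(-19)**2) - 2216) = sqrt(sqrt(-3 + 247 - 2*361) - 2216) = sqrt(sqrt(-3 + 247 - 722) - 2216) = sqrt(sqrt(-478) - 2216) = sqrt(I*sqrt(478) - 2216) = sqrt(-2216 + I*sqrt(478))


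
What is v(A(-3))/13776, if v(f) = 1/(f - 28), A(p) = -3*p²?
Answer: -1/757680 ≈ -1.3198e-6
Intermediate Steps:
v(f) = 1/(-28 + f)
v(A(-3))/13776 = 1/(-28 - 3*(-3)²*13776) = (1/13776)/(-28 - 3*9) = (1/13776)/(-28 - 27) = (1/13776)/(-55) = -1/55*1/13776 = -1/757680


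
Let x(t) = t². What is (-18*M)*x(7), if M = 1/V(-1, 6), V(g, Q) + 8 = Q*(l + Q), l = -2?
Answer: -441/8 ≈ -55.125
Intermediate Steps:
V(g, Q) = -8 + Q*(-2 + Q)
M = 1/16 (M = 1/(-8 + 6² - 2*6) = 1/(-8 + 36 - 12) = 1/16 ≈ 0.062500)
(-18*M)*x(7) = -18*1/16*7² = -9/8*49 = -441/8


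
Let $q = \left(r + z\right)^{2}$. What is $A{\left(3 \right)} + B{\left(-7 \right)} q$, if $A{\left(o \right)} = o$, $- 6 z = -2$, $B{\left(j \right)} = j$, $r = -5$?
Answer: $- \frac{1345}{9} \approx -149.44$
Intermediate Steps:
$z = \frac{1}{3}$ ($z = \left(- \frac{1}{6}\right) \left(-2\right) = \frac{1}{3} \approx 0.33333$)
$q = \frac{196}{9}$ ($q = \left(-5 + \frac{1}{3}\right)^{2} = \left(- \frac{14}{3}\right)^{2} = \frac{196}{9} \approx 21.778$)
$A{\left(3 \right)} + B{\left(-7 \right)} q = 3 - \frac{1372}{9} = - \frac{1345}{9}$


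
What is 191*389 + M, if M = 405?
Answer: 74704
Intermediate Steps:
191*389 + M = 191*389 + 405 = 74299 + 405 = 74704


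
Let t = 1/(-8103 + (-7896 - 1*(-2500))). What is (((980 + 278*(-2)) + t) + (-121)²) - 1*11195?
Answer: 52241129/13499 ≈ 3870.0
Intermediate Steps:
t = -1/13499 (t = 1/(-8103 + (-7896 + 2500)) = 1/(-8103 - 5396) = 1/(-13499) = -1/13499 ≈ -7.4080e-5)
(((980 + 278*(-2)) + t) + (-121)²) - 1*11195 = (((980 + 278*(-2)) - 1/13499) + (-121)²) - 1*11195 = (((980 - 556) - 1/13499) + 14641) - 11195 = ((424 - 1/13499) + 14641) - 11195 = (5723575/13499 + 14641) - 11195 = 203362434/13499 - 11195 = 52241129/13499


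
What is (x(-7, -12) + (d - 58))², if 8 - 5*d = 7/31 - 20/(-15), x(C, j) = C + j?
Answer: 1239462436/216225 ≈ 5732.3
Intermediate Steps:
d = 599/465 (d = 8/5 - (7/31 - 20/(-15))/5 = 8/5 - (7*(1/31) - 20*(-1/15))/5 = 8/5 - (7/31 + 4/3)/5 = 8/5 - ⅕*145/93 = 8/5 - 29/93 = 599/465 ≈ 1.2882)
(x(-7, -12) + (d - 58))² = ((-7 - 12) + (599/465 - 58))² = (-19 - 26371/465)² = (-35206/465)² = 1239462436/216225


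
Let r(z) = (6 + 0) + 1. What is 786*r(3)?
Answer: 5502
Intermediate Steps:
r(z) = 7 (r(z) = 6 + 1 = 7)
786*r(3) = 786*7 = 5502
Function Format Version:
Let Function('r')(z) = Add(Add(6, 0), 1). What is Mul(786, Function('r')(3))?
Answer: 5502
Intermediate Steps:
Function('r')(z) = 7 (Function('r')(z) = Add(6, 1) = 7)
Mul(786, Function('r')(3)) = Mul(786, 7) = 5502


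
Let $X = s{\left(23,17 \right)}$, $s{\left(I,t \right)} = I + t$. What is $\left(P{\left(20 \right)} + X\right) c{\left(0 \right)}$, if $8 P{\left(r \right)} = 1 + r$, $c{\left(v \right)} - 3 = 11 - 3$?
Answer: $\frac{3751}{8} \approx 468.88$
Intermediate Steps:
$c{\left(v \right)} = 11$ ($c{\left(v \right)} = 3 + \left(11 - 3\right) = 3 + 8 = 11$)
$P{\left(r \right)} = \frac{1}{8} + \frac{r}{8}$ ($P{\left(r \right)} = \frac{1 + r}{8} = \frac{1}{8} + \frac{r}{8}$)
$X = 40$ ($X = 23 + 17 = 40$)
$\left(P{\left(20 \right)} + X\right) c{\left(0 \right)} = \left(\left(\frac{1}{8} + \frac{1}{8} \cdot 20\right) + 40\right) 11 = \left(\left(\frac{1}{8} + \frac{5}{2}\right) + 40\right) 11 = \left(\frac{21}{8} + 40\right) 11 = \frac{341}{8} \cdot 11 = \frac{3751}{8}$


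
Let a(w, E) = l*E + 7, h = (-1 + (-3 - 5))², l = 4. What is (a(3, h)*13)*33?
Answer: 141999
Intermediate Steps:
h = 81 (h = (-1 - 8)² = (-9)² = 81)
a(w, E) = 7 + 4*E (a(w, E) = 4*E + 7 = 7 + 4*E)
(a(3, h)*13)*33 = ((7 + 4*81)*13)*33 = ((7 + 324)*13)*33 = (331*13)*33 = 4303*33 = 141999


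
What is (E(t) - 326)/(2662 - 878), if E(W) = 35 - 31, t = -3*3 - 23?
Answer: -161/892 ≈ -0.18049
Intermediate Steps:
t = -32 (t = -9 - 23 = -32)
E(W) = 4
(E(t) - 326)/(2662 - 878) = (4 - 326)/(2662 - 878) = -322/1784 = -322*1/1784 = -161/892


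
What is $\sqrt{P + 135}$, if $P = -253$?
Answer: $i \sqrt{118} \approx 10.863 i$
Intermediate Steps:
$\sqrt{P + 135} = \sqrt{-253 + 135} = \sqrt{-118} = i \sqrt{118}$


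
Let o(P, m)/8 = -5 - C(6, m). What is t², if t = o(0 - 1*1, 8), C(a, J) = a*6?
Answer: 107584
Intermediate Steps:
C(a, J) = 6*a
o(P, m) = -328 (o(P, m) = 8*(-5 - 6*6) = 8*(-5 - 1*36) = 8*(-5 - 36) = 8*(-41) = -328)
t = -328
t² = (-328)² = 107584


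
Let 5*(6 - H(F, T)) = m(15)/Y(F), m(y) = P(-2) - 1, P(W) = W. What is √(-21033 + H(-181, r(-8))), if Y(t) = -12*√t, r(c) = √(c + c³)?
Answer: √(-68886554700 + 905*I*√181)/1810 ≈ 1.2815e-5 + 145.01*I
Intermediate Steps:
m(y) = -3 (m(y) = -2 - 1 = -3)
H(F, T) = 6 - 1/(20*√F) (H(F, T) = 6 - (-3)/(5*((-12*√F))) = 6 - (-3)*(-1/(12*√F))/5 = 6 - 1/(20*√F))
√(-21033 + H(-181, r(-8))) = √(-21033 + (6 - (-1)*I*√181/3620)) = √(-21033 + (6 + I*√181/3620)) = √(-21027 + I*√181/3620)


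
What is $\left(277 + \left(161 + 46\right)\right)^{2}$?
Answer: $234256$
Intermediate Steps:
$\left(277 + \left(161 + 46\right)\right)^{2} = \left(277 + 207\right)^{2} = 484^{2} = 234256$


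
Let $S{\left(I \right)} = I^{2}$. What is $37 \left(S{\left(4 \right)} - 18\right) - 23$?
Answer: $-97$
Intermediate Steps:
$37 \left(S{\left(4 \right)} - 18\right) - 23 = 37 \left(4^{2} - 18\right) - 23 = 37 \left(16 - 18\right) - 23 = 37 \left(-2\right) - 23 = -74 - 23 = -97$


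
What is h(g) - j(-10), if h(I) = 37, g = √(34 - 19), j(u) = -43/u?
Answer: 327/10 ≈ 32.700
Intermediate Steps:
g = √15 ≈ 3.8730
h(g) - j(-10) = 37 - (-43)/(-10) = 37 - (-43)*(-1)/10 = 37 - 1*43/10 = 37 - 43/10 = 327/10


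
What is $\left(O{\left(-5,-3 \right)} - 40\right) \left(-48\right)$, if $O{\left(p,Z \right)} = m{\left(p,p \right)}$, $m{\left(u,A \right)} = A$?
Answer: $2160$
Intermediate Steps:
$O{\left(p,Z \right)} = p$
$\left(O{\left(-5,-3 \right)} - 40\right) \left(-48\right) = \left(-5 - 40\right) \left(-48\right) = \left(-45\right) \left(-48\right) = 2160$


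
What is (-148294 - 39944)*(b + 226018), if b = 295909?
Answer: -98246494626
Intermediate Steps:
(-148294 - 39944)*(b + 226018) = (-148294 - 39944)*(295909 + 226018) = -188238*521927 = -98246494626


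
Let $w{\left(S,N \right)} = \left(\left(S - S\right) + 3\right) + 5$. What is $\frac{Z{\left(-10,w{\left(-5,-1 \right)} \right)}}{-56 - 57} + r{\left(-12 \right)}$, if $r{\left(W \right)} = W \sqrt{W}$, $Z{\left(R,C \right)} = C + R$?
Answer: $\frac{2}{113} - 24 i \sqrt{3} \approx 0.017699 - 41.569 i$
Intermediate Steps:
$w{\left(S,N \right)} = 8$ ($w{\left(S,N \right)} = \left(0 + 3\right) + 5 = 3 + 5 = 8$)
$r{\left(W \right)} = W^{\frac{3}{2}}$
$\frac{Z{\left(-10,w{\left(-5,-1 \right)} \right)}}{-56 - 57} + r{\left(-12 \right)} = \frac{8 - 10}{-56 - 57} + \left(-12\right)^{\frac{3}{2}} = \frac{1}{-113} \left(-2\right) - 24 i \sqrt{3} = \left(- \frac{1}{113}\right) \left(-2\right) - 24 i \sqrt{3} = \frac{2}{113} - 24 i \sqrt{3}$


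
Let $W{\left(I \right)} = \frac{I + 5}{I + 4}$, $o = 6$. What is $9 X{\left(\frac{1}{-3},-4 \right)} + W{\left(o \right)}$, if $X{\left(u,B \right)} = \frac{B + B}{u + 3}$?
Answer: $- \frac{259}{10} \approx -25.9$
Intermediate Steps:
$X{\left(u,B \right)} = \frac{2 B}{3 + u}$
$W{\left(I \right)} = \frac{5 + I}{4 + I}$
$9 X{\left(\frac{1}{-3},-4 \right)} + W{\left(o \right)} = 9 \cdot 2 \left(-4\right) \frac{1}{3 + \frac{1}{-3}} + \frac{5 + 6}{4 + 6} = 9 \cdot 2 \left(-4\right) \frac{1}{3 - \frac{1}{3}} + \frac{1}{10} \cdot 11 = 9 \cdot 2 \left(-4\right) \frac{1}{\frac{8}{3}} + \frac{1}{10} \cdot 11 = 9 \cdot 2 \left(-4\right) \frac{3}{8} + \frac{11}{10} = 9 \left(-3\right) + \frac{11}{10} = -27 + \frac{11}{10} = - \frac{259}{10}$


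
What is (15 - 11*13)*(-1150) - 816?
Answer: 146384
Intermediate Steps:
(15 - 11*13)*(-1150) - 816 = (15 - 143)*(-1150) - 816 = -128*(-1150) - 816 = 147200 - 816 = 146384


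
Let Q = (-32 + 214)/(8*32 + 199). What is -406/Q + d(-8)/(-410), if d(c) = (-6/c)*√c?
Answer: -1015 - 3*I*√2/820 ≈ -1015.0 - 0.005174*I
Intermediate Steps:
Q = ⅖ (Q = 182/(256 + 199) = 182/455 = 182*(1/455) = ⅖ ≈ 0.40000)
d(c) = -6/√c
-406/Q + d(-8)/(-410) = -406/⅖ - (-3)*I*√2/2/(-410) = -406*5/2 - (-3)*I*√2/2*(-1/410) = -1015 + (3*I*√2/2)*(-1/410) = -1015 - 3*I*√2/820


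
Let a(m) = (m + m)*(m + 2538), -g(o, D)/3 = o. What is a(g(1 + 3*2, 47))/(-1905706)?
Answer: 52857/952853 ≈ 0.055472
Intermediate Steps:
g(o, D) = -3*o
a(m) = 2*m*(2538 + m) (a(m) = (2*m)*(2538 + m) = 2*m*(2538 + m))
a(g(1 + 3*2, 47))/(-1905706) = (2*(-3*(1 + 3*2))*(2538 - 3*(1 + 3*2)))/(-1905706) = (2*(-3*(1 + 6))*(2538 - 3*(1 + 6)))*(-1/1905706) = (2*(-3*7)*(2538 - 3*7))*(-1/1905706) = (2*(-21)*(2538 - 21))*(-1/1905706) = (2*(-21)*2517)*(-1/1905706) = -105714*(-1/1905706) = 52857/952853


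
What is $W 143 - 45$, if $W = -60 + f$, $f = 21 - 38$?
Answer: $-11056$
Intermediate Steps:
$f = -17$
$W = -77$ ($W = -60 - 17 = -77$)
$W 143 - 45 = \left(-77\right) 143 - 45 = -11011 - 45 = -11056$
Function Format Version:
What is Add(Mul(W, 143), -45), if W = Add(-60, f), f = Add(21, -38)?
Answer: -11056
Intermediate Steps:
f = -17
W = -77 (W = Add(-60, -17) = -77)
Add(Mul(W, 143), -45) = Add(Mul(-77, 143), -45) = Add(-11011, -45) = -11056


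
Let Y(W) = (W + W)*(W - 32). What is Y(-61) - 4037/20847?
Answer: 236526025/20847 ≈ 11346.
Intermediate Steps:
Y(W) = 2*W*(-32 + W) (Y(W) = (2*W)*(-32 + W) = 2*W*(-32 + W))
Y(-61) - 4037/20847 = 2*(-61)*(-32 - 61) - 4037/20847 = 2*(-61)*(-93) - 4037*1/20847 = 11346 - 4037/20847 = 236526025/20847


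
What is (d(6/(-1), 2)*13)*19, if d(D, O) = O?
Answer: 494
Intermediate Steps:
(d(6/(-1), 2)*13)*19 = (2*13)*19 = 26*19 = 494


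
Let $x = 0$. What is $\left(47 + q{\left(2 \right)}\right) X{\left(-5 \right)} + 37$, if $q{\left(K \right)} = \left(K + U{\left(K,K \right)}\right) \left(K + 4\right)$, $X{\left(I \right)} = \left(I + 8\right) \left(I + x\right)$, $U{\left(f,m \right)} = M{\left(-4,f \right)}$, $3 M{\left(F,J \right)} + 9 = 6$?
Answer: $-758$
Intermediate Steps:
$M{\left(F,J \right)} = -1$ ($M{\left(F,J \right)} = -3 + \frac{1}{3} \cdot 6 = -3 + 2 = -1$)
$U{\left(f,m \right)} = -1$
$X{\left(I \right)} = I \left(8 + I\right)$ ($X{\left(I \right)} = \left(I + 8\right) \left(I + 0\right) = \left(8 + I\right) I = I \left(8 + I\right)$)
$q{\left(K \right)} = \left(-1 + K\right) \left(4 + K\right)$ ($q{\left(K \right)} = \left(K - 1\right) \left(K + 4\right) = \left(-1 + K\right) \left(4 + K\right)$)
$\left(47 + q{\left(2 \right)}\right) X{\left(-5 \right)} + 37 = \left(47 + \left(-4 + 2^{2} + 3 \cdot 2\right)\right) \left(- 5 \left(8 - 5\right)\right) + 37 = \left(47 + \left(-4 + 4 + 6\right)\right) \left(\left(-5\right) 3\right) + 37 = \left(47 + 6\right) \left(-15\right) + 37 = 53 \left(-15\right) + 37 = -795 + 37 = -758$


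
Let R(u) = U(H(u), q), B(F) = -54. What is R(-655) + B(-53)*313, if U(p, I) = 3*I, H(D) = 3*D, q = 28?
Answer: -16818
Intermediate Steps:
R(u) = 84 (R(u) = 3*28 = 84)
R(-655) + B(-53)*313 = 84 - 54*313 = 84 - 16902 = -16818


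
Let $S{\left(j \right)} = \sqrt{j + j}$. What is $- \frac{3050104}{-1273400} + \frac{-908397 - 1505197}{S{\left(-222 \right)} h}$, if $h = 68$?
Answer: $\frac{381263}{159175} + \frac{1206797 i \sqrt{111}}{7548} \approx 2.3952 + 1684.5 i$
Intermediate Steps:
$S{\left(j \right)} = \sqrt{2} \sqrt{j}$ ($S{\left(j \right)} = \sqrt{2 j} = \sqrt{2} \sqrt{j}$)
$- \frac{3050104}{-1273400} + \frac{-908397 - 1505197}{S{\left(-222 \right)} h} = - \frac{3050104}{-1273400} + \frac{-908397 - 1505197}{\sqrt{2} \sqrt{-222} \cdot 68} = \left(-3050104\right) \left(- \frac{1}{1273400}\right) + \frac{-908397 - 1505197}{\sqrt{2} i \sqrt{222} \cdot 68} = \frac{381263}{159175} - \frac{2413594}{2 i \sqrt{111} \cdot 68} = \frac{381263}{159175} - \frac{2413594}{136 i \sqrt{111}} = \frac{381263}{159175} - 2413594 \left(- \frac{i \sqrt{111}}{15096}\right) = \frac{381263}{159175} + \frac{1206797 i \sqrt{111}}{7548}$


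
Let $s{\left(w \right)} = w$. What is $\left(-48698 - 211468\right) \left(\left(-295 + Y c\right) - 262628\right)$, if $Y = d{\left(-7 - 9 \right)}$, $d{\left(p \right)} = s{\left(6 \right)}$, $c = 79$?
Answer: $68280306534$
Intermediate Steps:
$d{\left(p \right)} = 6$
$Y = 6$
$\left(-48698 - 211468\right) \left(\left(-295 + Y c\right) - 262628\right) = \left(-48698 - 211468\right) \left(\left(-295 + 6 \cdot 79\right) - 262628\right) = - 260166 \left(\left(-295 + 474\right) - 262628\right) = - 260166 \left(179 - 262628\right) = \left(-260166\right) \left(-262449\right) = 68280306534$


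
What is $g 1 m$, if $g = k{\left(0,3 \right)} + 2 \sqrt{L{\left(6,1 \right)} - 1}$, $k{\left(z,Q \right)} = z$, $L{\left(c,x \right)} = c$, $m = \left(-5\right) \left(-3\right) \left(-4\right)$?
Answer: $- 120 \sqrt{5} \approx -268.33$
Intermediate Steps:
$m = -60$ ($m = 15 \left(-4\right) = -60$)
$g = 2 \sqrt{5}$ ($g = 0 + 2 \sqrt{6 - 1} = 0 + 2 \sqrt{5} = 2 \sqrt{5} \approx 4.4721$)
$g 1 m = 2 \sqrt{5} \cdot 1 \left(-60\right) = 2 \sqrt{5} \left(-60\right) = - 120 \sqrt{5}$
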